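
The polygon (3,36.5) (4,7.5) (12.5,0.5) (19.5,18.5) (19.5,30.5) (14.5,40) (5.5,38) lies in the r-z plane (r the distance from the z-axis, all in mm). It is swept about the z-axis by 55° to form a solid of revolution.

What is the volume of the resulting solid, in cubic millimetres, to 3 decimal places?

Volume = 5227.865 mm³

Profile (r,z), 7 vertices: (3,36.5) (4,7.5) (12.5,0.5) (19.5,18.5) (19.5,30.5) (14.5,40) (5.5,38)
edge 0: (3,36.5)→(4,7.5)  cross = 3·7.5 − 4·36.5 = -123.5000; (r_i+r_j)·cross = 7·-123.5000 = -864.5000
edge 1: (4,7.5)→(12.5,0.5)  cross = 4·0.5 − 12.5·7.5 = -91.7500; (r_i+r_j)·cross = 16.5·-91.7500 = -1513.8750
edge 2: (12.5,0.5)→(19.5,18.5)  cross = 12.5·18.5 − 19.5·0.5 = 221.5000; (r_i+r_j)·cross = 32·221.5000 = 7088.0000
edge 3: (19.5,18.5)→(19.5,30.5)  cross = 19.5·30.5 − 19.5·18.5 = 234.0000; (r_i+r_j)·cross = 39·234.0000 = 9126.0000
edge 4: (19.5,30.5)→(14.5,40)  cross = 19.5·40 − 14.5·30.5 = 337.7500; (r_i+r_j)·cross = 34·337.7500 = 11483.5000
edge 5: (14.5,40)→(5.5,38)  cross = 14.5·38 − 5.5·40 = 331.0000; (r_i+r_j)·cross = 20·331.0000 = 6620.0000
edge 6: (5.5,38)→(3,36.5)  cross = 5.5·36.5 − 3·38 = 86.7500; (r_i+r_j)·cross = 8.5·86.7500 = 737.3750
Σcross = 995.7500 → A = |Σcross|/2 = 497.8750 mm²
Σ(r_i+r_j)·cross = 32676.5000 → first moment M = |Σ|/6 = 5446.0833
R_c = M/A = 5446.0833/497.8750 = 10.9387 mm
θ = 55° = 0.959931 rad
V = θ·R_c·A = 0.959931·10.9387·497.8750 = 5227.865 mm³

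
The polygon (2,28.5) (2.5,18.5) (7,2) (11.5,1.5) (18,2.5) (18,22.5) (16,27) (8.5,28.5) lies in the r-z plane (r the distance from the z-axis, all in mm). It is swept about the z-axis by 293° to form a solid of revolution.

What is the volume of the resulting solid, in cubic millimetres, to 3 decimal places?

Volume = 19792.061 mm³

Profile (r,z), 8 vertices: (2,28.5) (2.5,18.5) (7,2) (11.5,1.5) (18,2.5) (18,22.5) (16,27) (8.5,28.5)
edge 0: (2,28.5)→(2.5,18.5)  cross = 2·18.5 − 2.5·28.5 = -34.2500; (r_i+r_j)·cross = 4.5·-34.2500 = -154.1250
edge 1: (2.5,18.5)→(7,2)  cross = 2.5·2 − 7·18.5 = -124.5000; (r_i+r_j)·cross = 9.5·-124.5000 = -1182.7500
edge 2: (7,2)→(11.5,1.5)  cross = 7·1.5 − 11.5·2 = -12.5000; (r_i+r_j)·cross = 18.5·-12.5000 = -231.2500
edge 3: (11.5,1.5)→(18,2.5)  cross = 11.5·2.5 − 18·1.5 = 1.7500; (r_i+r_j)·cross = 29.5·1.7500 = 51.6250
edge 4: (18,2.5)→(18,22.5)  cross = 18·22.5 − 18·2.5 = 360.0000; (r_i+r_j)·cross = 36·360.0000 = 12960.0000
edge 5: (18,22.5)→(16,27)  cross = 18·27 − 16·22.5 = 126.0000; (r_i+r_j)·cross = 34·126.0000 = 4284.0000
edge 6: (16,27)→(8.5,28.5)  cross = 16·28.5 − 8.5·27 = 226.5000; (r_i+r_j)·cross = 24.5·226.5000 = 5549.2500
edge 7: (8.5,28.5)→(2,28.5)  cross = 8.5·28.5 − 2·28.5 = 185.2500; (r_i+r_j)·cross = 10.5·185.2500 = 1945.1250
Σcross = 728.2500 → A = |Σcross|/2 = 364.1250 mm²
Σ(r_i+r_j)·cross = 23221.8750 → first moment M = |Σ|/6 = 3870.3125
R_c = M/A = 3870.3125/364.1250 = 10.6291 mm
θ = 293° = 5.113815 rad
V = θ·R_c·A = 5.113815·10.6291·364.1250 = 19792.061 mm³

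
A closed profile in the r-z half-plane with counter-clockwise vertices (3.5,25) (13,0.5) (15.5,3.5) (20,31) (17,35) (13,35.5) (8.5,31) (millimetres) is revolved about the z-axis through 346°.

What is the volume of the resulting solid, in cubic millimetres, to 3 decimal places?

Volume = 24755.089 mm³

Profile (r,z), 7 vertices: (3.5,25) (13,0.5) (15.5,3.5) (20,31) (17,35) (13,35.5) (8.5,31)
edge 0: (3.5,25)→(13,0.5)  cross = 3.5·0.5 − 13·25 = -323.2500; (r_i+r_j)·cross = 16.5·-323.2500 = -5333.6250
edge 1: (13,0.5)→(15.5,3.5)  cross = 13·3.5 − 15.5·0.5 = 37.7500; (r_i+r_j)·cross = 28.5·37.7500 = 1075.8750
edge 2: (15.5,3.5)→(20,31)  cross = 15.5·31 − 20·3.5 = 410.5000; (r_i+r_j)·cross = 35.5·410.5000 = 14572.7500
edge 3: (20,31)→(17,35)  cross = 20·35 − 17·31 = 173.0000; (r_i+r_j)·cross = 37·173.0000 = 6401.0000
edge 4: (17,35)→(13,35.5)  cross = 17·35.5 − 13·35 = 148.5000; (r_i+r_j)·cross = 30·148.5000 = 4455.0000
edge 5: (13,35.5)→(8.5,31)  cross = 13·31 − 8.5·35.5 = 101.2500; (r_i+r_j)·cross = 21.5·101.2500 = 2176.8750
edge 6: (8.5,31)→(3.5,25)  cross = 8.5·25 − 3.5·31 = 104.0000; (r_i+r_j)·cross = 12·104.0000 = 1248.0000
Σcross = 651.7500 → A = |Σcross|/2 = 325.8750 mm²
Σ(r_i+r_j)·cross = 24595.8750 → first moment M = |Σ|/6 = 4099.3125
R_c = M/A = 4099.3125/325.8750 = 12.5794 mm
θ = 346° = 6.038839 rad
V = θ·R_c·A = 6.038839·12.5794·325.8750 = 24755.089 mm³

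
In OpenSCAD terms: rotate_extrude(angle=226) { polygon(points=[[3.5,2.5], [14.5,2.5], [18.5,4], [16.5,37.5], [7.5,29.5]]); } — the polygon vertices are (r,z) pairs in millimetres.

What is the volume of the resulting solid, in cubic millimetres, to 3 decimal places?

Profile (r,z), 5 vertices: (3.5,2.5) (14.5,2.5) (18.5,4) (16.5,37.5) (7.5,29.5)
edge 0: (3.5,2.5)→(14.5,2.5)  cross = 3.5·2.5 − 14.5·2.5 = -27.5000; (r_i+r_j)·cross = 18·-27.5000 = -495.0000
edge 1: (14.5,2.5)→(18.5,4)  cross = 14.5·4 − 18.5·2.5 = 11.7500; (r_i+r_j)·cross = 33·11.7500 = 387.7500
edge 2: (18.5,4)→(16.5,37.5)  cross = 18.5·37.5 − 16.5·4 = 627.7500; (r_i+r_j)·cross = 35·627.7500 = 21971.2500
edge 3: (16.5,37.5)→(7.5,29.5)  cross = 16.5·29.5 − 7.5·37.5 = 205.5000; (r_i+r_j)·cross = 24·205.5000 = 4932.0000
edge 4: (7.5,29.5)→(3.5,2.5)  cross = 7.5·2.5 − 3.5·29.5 = -84.5000; (r_i+r_j)·cross = 11·-84.5000 = -929.5000
Σcross = 733.0000 → A = |Σcross|/2 = 366.5000 mm²
Σ(r_i+r_j)·cross = 25866.5000 → first moment M = |Σ|/6 = 4311.0833
R_c = M/A = 4311.0833/366.5000 = 11.7628 mm
θ = 226° = 3.944444 rad
V = θ·R_c·A = 3.944444·11.7628·366.5000 = 17004.827 mm³

Volume = 17004.827 mm³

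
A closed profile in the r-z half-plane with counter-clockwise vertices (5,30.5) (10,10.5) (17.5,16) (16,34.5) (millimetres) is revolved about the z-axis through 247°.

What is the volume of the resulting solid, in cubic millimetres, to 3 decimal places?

Volume = 9940.004 mm³

Profile (r,z), 4 vertices: (5,30.5) (10,10.5) (17.5,16) (16,34.5)
edge 0: (5,30.5)→(10,10.5)  cross = 5·10.5 − 10·30.5 = -252.5000; (r_i+r_j)·cross = 15·-252.5000 = -3787.5000
edge 1: (10,10.5)→(17.5,16)  cross = 10·16 − 17.5·10.5 = -23.7500; (r_i+r_j)·cross = 27.5·-23.7500 = -653.1250
edge 2: (17.5,16)→(16,34.5)  cross = 17.5·34.5 − 16·16 = 347.7500; (r_i+r_j)·cross = 33.5·347.7500 = 11649.6250
edge 3: (16,34.5)→(5,30.5)  cross = 16·30.5 − 5·34.5 = 315.5000; (r_i+r_j)·cross = 21·315.5000 = 6625.5000
Σcross = 387.0000 → A = |Σcross|/2 = 193.5000 mm²
Σ(r_i+r_j)·cross = 13834.5000 → first moment M = |Σ|/6 = 2305.7500
R_c = M/A = 2305.7500/193.5000 = 11.9160 mm
θ = 247° = 4.310963 rad
V = θ·R_c·A = 4.310963·11.9160·193.5000 = 9940.004 mm³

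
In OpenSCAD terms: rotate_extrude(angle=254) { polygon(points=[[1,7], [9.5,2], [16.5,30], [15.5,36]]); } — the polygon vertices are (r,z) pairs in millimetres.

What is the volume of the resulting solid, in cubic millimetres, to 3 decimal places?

Profile (r,z), 4 vertices: (1,7) (9.5,2) (16.5,30) (15.5,36)
edge 0: (1,7)→(9.5,2)  cross = 1·2 − 9.5·7 = -64.5000; (r_i+r_j)·cross = 10.5·-64.5000 = -677.2500
edge 1: (9.5,2)→(16.5,30)  cross = 9.5·30 − 16.5·2 = 252.0000; (r_i+r_j)·cross = 26·252.0000 = 6552.0000
edge 2: (16.5,30)→(15.5,36)  cross = 16.5·36 − 15.5·30 = 129.0000; (r_i+r_j)·cross = 32·129.0000 = 4128.0000
edge 3: (15.5,36)→(1,7)  cross = 15.5·7 − 1·36 = 72.5000; (r_i+r_j)·cross = 16.5·72.5000 = 1196.2500
Σcross = 389.0000 → A = |Σcross|/2 = 194.5000 mm²
Σ(r_i+r_j)·cross = 11199.0000 → first moment M = |Σ|/6 = 1866.5000
R_c = M/A = 1866.5000/194.5000 = 9.5964 mm
θ = 254° = 4.433136 rad
V = θ·R_c·A = 4.433136·9.5964·194.5000 = 8274.449 mm³

Volume = 8274.449 mm³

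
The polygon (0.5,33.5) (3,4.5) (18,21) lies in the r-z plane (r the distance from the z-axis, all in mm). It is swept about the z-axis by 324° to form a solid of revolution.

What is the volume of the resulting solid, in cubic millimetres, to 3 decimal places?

Volume = 9650.384 mm³

Profile (r,z), 3 vertices: (0.5,33.5) (3,4.5) (18,21)
edge 0: (0.5,33.5)→(3,4.5)  cross = 0.5·4.5 − 3·33.5 = -98.2500; (r_i+r_j)·cross = 3.5·-98.2500 = -343.8750
edge 1: (3,4.5)→(18,21)  cross = 3·21 − 18·4.5 = -18.0000; (r_i+r_j)·cross = 21·-18.0000 = -378.0000
edge 2: (18,21)→(0.5,33.5)  cross = 18·33.5 − 0.5·21 = 592.5000; (r_i+r_j)·cross = 18.5·592.5000 = 10961.2500
Σcross = 476.2500 → A = |Σcross|/2 = 238.1250 mm²
Σ(r_i+r_j)·cross = 10239.3750 → first moment M = |Σ|/6 = 1706.5625
R_c = M/A = 1706.5625/238.1250 = 7.1667 mm
θ = 324° = 5.654867 rad
V = θ·R_c·A = 5.654867·7.1667·238.1250 = 9650.384 mm³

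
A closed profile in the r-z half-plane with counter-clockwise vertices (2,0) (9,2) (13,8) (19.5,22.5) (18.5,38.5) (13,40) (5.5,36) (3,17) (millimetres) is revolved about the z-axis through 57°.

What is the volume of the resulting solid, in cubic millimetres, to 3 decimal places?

Profile (r,z), 8 vertices: (2,0) (9,2) (13,8) (19.5,22.5) (18.5,38.5) (13,40) (5.5,36) (3,17)
edge 0: (2,0)→(9,2)  cross = 2·2 − 9·0 = 4.0000; (r_i+r_j)·cross = 11·4.0000 = 44.0000
edge 1: (9,2)→(13,8)  cross = 9·8 − 13·2 = 46.0000; (r_i+r_j)·cross = 22·46.0000 = 1012.0000
edge 2: (13,8)→(19.5,22.5)  cross = 13·22.5 − 19.5·8 = 136.5000; (r_i+r_j)·cross = 32.5·136.5000 = 4436.2500
edge 3: (19.5,22.5)→(18.5,38.5)  cross = 19.5·38.5 − 18.5·22.5 = 334.5000; (r_i+r_j)·cross = 38·334.5000 = 12711.0000
edge 4: (18.5,38.5)→(13,40)  cross = 18.5·40 − 13·38.5 = 239.5000; (r_i+r_j)·cross = 31.5·239.5000 = 7544.2500
edge 5: (13,40)→(5.5,36)  cross = 13·36 − 5.5·40 = 248.0000; (r_i+r_j)·cross = 18.5·248.0000 = 4588.0000
edge 6: (5.5,36)→(3,17)  cross = 5.5·17 − 3·36 = -14.5000; (r_i+r_j)·cross = 8.5·-14.5000 = -123.2500
edge 7: (3,17)→(2,0)  cross = 3·0 − 2·17 = -34.0000; (r_i+r_j)·cross = 5·-34.0000 = -170.0000
Σcross = 960.0000 → A = |Σcross|/2 = 480.0000 mm²
Σ(r_i+r_j)·cross = 30042.2500 → first moment M = |Σ|/6 = 5007.0417
R_c = M/A = 5007.0417/480.0000 = 10.4313 mm
θ = 57° = 0.994838 rad
V = θ·R_c·A = 0.994838·10.4313·480.0000 = 4981.194 mm³

Volume = 4981.194 mm³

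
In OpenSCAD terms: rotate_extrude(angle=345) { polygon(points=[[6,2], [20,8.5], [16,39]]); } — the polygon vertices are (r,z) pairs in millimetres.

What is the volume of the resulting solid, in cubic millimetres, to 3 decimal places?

Volume = 19093.815 mm³

Profile (r,z), 3 vertices: (6,2) (20,8.5) (16,39)
edge 0: (6,2)→(20,8.5)  cross = 6·8.5 − 20·2 = 11.0000; (r_i+r_j)·cross = 26·11.0000 = 286.0000
edge 1: (20,8.5)→(16,39)  cross = 20·39 − 16·8.5 = 644.0000; (r_i+r_j)·cross = 36·644.0000 = 23184.0000
edge 2: (16,39)→(6,2)  cross = 16·2 − 6·39 = -202.0000; (r_i+r_j)·cross = 22·-202.0000 = -4444.0000
Σcross = 453.0000 → A = |Σcross|/2 = 226.5000 mm²
Σ(r_i+r_j)·cross = 19026.0000 → first moment M = |Σ|/6 = 3171.0000
R_c = M/A = 3171.0000/226.5000 = 14.0000 mm
θ = 345° = 6.021386 rad
V = θ·R_c·A = 6.021386·14.0000·226.5000 = 19093.815 mm³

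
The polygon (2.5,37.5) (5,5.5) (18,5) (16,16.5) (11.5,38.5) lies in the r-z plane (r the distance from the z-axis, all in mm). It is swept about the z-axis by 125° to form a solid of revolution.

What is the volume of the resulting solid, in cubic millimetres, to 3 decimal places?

Volume = 7557.548 mm³

Profile (r,z), 5 vertices: (2.5,37.5) (5,5.5) (18,5) (16,16.5) (11.5,38.5)
edge 0: (2.5,37.5)→(5,5.5)  cross = 2.5·5.5 − 5·37.5 = -173.7500; (r_i+r_j)·cross = 7.5·-173.7500 = -1303.1250
edge 1: (5,5.5)→(18,5)  cross = 5·5 − 18·5.5 = -74.0000; (r_i+r_j)·cross = 23·-74.0000 = -1702.0000
edge 2: (18,5)→(16,16.5)  cross = 18·16.5 − 16·5 = 217.0000; (r_i+r_j)·cross = 34·217.0000 = 7378.0000
edge 3: (16,16.5)→(11.5,38.5)  cross = 16·38.5 − 11.5·16.5 = 426.2500; (r_i+r_j)·cross = 27.5·426.2500 = 11721.8750
edge 4: (11.5,38.5)→(2.5,37.5)  cross = 11.5·37.5 − 2.5·38.5 = 335.0000; (r_i+r_j)·cross = 14·335.0000 = 4690.0000
Σcross = 730.5000 → A = |Σcross|/2 = 365.2500 mm²
Σ(r_i+r_j)·cross = 20784.7500 → first moment M = |Σ|/6 = 3464.1250
R_c = M/A = 3464.1250/365.2500 = 9.4843 mm
θ = 125° = 2.181662 rad
V = θ·R_c·A = 2.181662·9.4843·365.2500 = 7557.548 mm³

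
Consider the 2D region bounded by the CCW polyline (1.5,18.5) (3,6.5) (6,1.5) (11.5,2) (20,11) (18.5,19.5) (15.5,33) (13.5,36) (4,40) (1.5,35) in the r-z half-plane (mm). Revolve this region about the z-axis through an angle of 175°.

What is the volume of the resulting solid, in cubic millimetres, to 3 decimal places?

Volume = 15442.419 mm³

Profile (r,z), 10 vertices: (1.5,18.5) (3,6.5) (6,1.5) (11.5,2) (20,11) (18.5,19.5) (15.5,33) (13.5,36) (4,40) (1.5,35)
edge 0: (1.5,18.5)→(3,6.5)  cross = 1.5·6.5 − 3·18.5 = -45.7500; (r_i+r_j)·cross = 4.5·-45.7500 = -205.8750
edge 1: (3,6.5)→(6,1.5)  cross = 3·1.5 − 6·6.5 = -34.5000; (r_i+r_j)·cross = 9·-34.5000 = -310.5000
edge 2: (6,1.5)→(11.5,2)  cross = 6·2 − 11.5·1.5 = -5.2500; (r_i+r_j)·cross = 17.5·-5.2500 = -91.8750
edge 3: (11.5,2)→(20,11)  cross = 11.5·11 − 20·2 = 86.5000; (r_i+r_j)·cross = 31.5·86.5000 = 2724.7500
edge 4: (20,11)→(18.5,19.5)  cross = 20·19.5 − 18.5·11 = 186.5000; (r_i+r_j)·cross = 38.5·186.5000 = 7180.2500
edge 5: (18.5,19.5)→(15.5,33)  cross = 18.5·33 − 15.5·19.5 = 308.2500; (r_i+r_j)·cross = 34·308.2500 = 10480.5000
edge 6: (15.5,33)→(13.5,36)  cross = 15.5·36 − 13.5·33 = 112.5000; (r_i+r_j)·cross = 29·112.5000 = 3262.5000
edge 7: (13.5,36)→(4,40)  cross = 13.5·40 − 4·36 = 396.0000; (r_i+r_j)·cross = 17.5·396.0000 = 6930.0000
edge 8: (4,40)→(1.5,35)  cross = 4·35 − 1.5·40 = 80.0000; (r_i+r_j)·cross = 5.5·80.0000 = 440.0000
edge 9: (1.5,35)→(1.5,18.5)  cross = 1.5·18.5 − 1.5·35 = -24.7500; (r_i+r_j)·cross = 3·-24.7500 = -74.2500
Σcross = 1059.5000 → A = |Σcross|/2 = 529.7500 mm²
Σ(r_i+r_j)·cross = 30335.5000 → first moment M = |Σ|/6 = 5055.9167
R_c = M/A = 5055.9167/529.7500 = 9.5440 mm
θ = 175° = 3.054326 rad
V = θ·R_c·A = 3.054326·9.5440·529.7500 = 15442.419 mm³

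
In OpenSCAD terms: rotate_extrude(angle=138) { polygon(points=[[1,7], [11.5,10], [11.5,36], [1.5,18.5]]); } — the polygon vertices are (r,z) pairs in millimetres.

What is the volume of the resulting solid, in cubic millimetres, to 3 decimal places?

Volume = 3227.262 mm³

Profile (r,z), 4 vertices: (1,7) (11.5,10) (11.5,36) (1.5,18.5)
edge 0: (1,7)→(11.5,10)  cross = 1·10 − 11.5·7 = -70.5000; (r_i+r_j)·cross = 12.5·-70.5000 = -881.2500
edge 1: (11.5,10)→(11.5,36)  cross = 11.5·36 − 11.5·10 = 299.0000; (r_i+r_j)·cross = 23·299.0000 = 6877.0000
edge 2: (11.5,36)→(1.5,18.5)  cross = 11.5·18.5 − 1.5·36 = 158.7500; (r_i+r_j)·cross = 13·158.7500 = 2063.7500
edge 3: (1.5,18.5)→(1,7)  cross = 1.5·7 − 1·18.5 = -8.0000; (r_i+r_j)·cross = 2.5·-8.0000 = -20.0000
Σcross = 379.2500 → A = |Σcross|/2 = 189.6250 mm²
Σ(r_i+r_j)·cross = 8039.5000 → first moment M = |Σ|/6 = 1339.9167
R_c = M/A = 1339.9167/189.6250 = 7.0661 mm
θ = 138° = 2.408554 rad
V = θ·R_c·A = 2.408554·7.0661·189.6250 = 3227.262 mm³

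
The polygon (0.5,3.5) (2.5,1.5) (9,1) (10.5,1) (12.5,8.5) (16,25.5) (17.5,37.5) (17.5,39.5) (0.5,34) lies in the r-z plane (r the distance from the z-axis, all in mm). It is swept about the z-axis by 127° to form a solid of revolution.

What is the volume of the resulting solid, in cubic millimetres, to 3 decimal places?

Volume = 8684.791 mm³

Profile (r,z), 9 vertices: (0.5,3.5) (2.5,1.5) (9,1) (10.5,1) (12.5,8.5) (16,25.5) (17.5,37.5) (17.5,39.5) (0.5,34)
edge 0: (0.5,3.5)→(2.5,1.5)  cross = 0.5·1.5 − 2.5·3.5 = -8.0000; (r_i+r_j)·cross = 3·-8.0000 = -24.0000
edge 1: (2.5,1.5)→(9,1)  cross = 2.5·1 − 9·1.5 = -11.0000; (r_i+r_j)·cross = 11.5·-11.0000 = -126.5000
edge 2: (9,1)→(10.5,1)  cross = 9·1 − 10.5·1 = -1.5000; (r_i+r_j)·cross = 19.5·-1.5000 = -29.2500
edge 3: (10.5,1)→(12.5,8.5)  cross = 10.5·8.5 − 12.5·1 = 76.7500; (r_i+r_j)·cross = 23·76.7500 = 1765.2500
edge 4: (12.5,8.5)→(16,25.5)  cross = 12.5·25.5 − 16·8.5 = 182.7500; (r_i+r_j)·cross = 28.5·182.7500 = 5208.3750
edge 5: (16,25.5)→(17.5,37.5)  cross = 16·37.5 − 17.5·25.5 = 153.7500; (r_i+r_j)·cross = 33.5·153.7500 = 5150.6250
edge 6: (17.5,37.5)→(17.5,39.5)  cross = 17.5·39.5 − 17.5·37.5 = 35.0000; (r_i+r_j)·cross = 35·35.0000 = 1225.0000
edge 7: (17.5,39.5)→(0.5,34)  cross = 17.5·34 − 0.5·39.5 = 575.2500; (r_i+r_j)·cross = 18·575.2500 = 10354.5000
edge 8: (0.5,34)→(0.5,3.5)  cross = 0.5·3.5 − 0.5·34 = -15.2500; (r_i+r_j)·cross = 1·-15.2500 = -15.2500
Σcross = 987.7500 → A = |Σcross|/2 = 493.8750 mm²
Σ(r_i+r_j)·cross = 23508.7500 → first moment M = |Σ|/6 = 3918.1250
R_c = M/A = 3918.1250/493.8750 = 7.9334 mm
θ = 127° = 2.216568 rad
V = θ·R_c·A = 2.216568·7.9334·493.8750 = 8684.791 mm³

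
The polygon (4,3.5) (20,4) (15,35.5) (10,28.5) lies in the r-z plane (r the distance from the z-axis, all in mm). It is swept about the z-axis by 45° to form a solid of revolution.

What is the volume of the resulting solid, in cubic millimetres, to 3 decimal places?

Profile (r,z), 4 vertices: (4,3.5) (20,4) (15,35.5) (10,28.5)
edge 0: (4,3.5)→(20,4)  cross = 4·4 − 20·3.5 = -54.0000; (r_i+r_j)·cross = 24·-54.0000 = -1296.0000
edge 1: (20,4)→(15,35.5)  cross = 20·35.5 − 15·4 = 650.0000; (r_i+r_j)·cross = 35·650.0000 = 22750.0000
edge 2: (15,35.5)→(10,28.5)  cross = 15·28.5 − 10·35.5 = 72.5000; (r_i+r_j)·cross = 25·72.5000 = 1812.5000
edge 3: (10,28.5)→(4,3.5)  cross = 10·3.5 − 4·28.5 = -79.0000; (r_i+r_j)·cross = 14·-79.0000 = -1106.0000
Σcross = 589.5000 → A = |Σcross|/2 = 294.7500 mm²
Σ(r_i+r_j)·cross = 22160.5000 → first moment M = |Σ|/6 = 3693.4167
R_c = M/A = 3693.4167/294.7500 = 12.5307 mm
θ = 45° = 0.785398 rad
V = θ·R_c·A = 0.785398·12.5307·294.7500 = 2900.803 mm³

Volume = 2900.803 mm³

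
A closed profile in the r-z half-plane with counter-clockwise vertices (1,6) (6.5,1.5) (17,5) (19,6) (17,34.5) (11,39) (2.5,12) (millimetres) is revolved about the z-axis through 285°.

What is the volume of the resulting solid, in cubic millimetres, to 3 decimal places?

Profile (r,z), 7 vertices: (1,6) (6.5,1.5) (17,5) (19,6) (17,34.5) (11,39) (2.5,12)
edge 0: (1,6)→(6.5,1.5)  cross = 1·1.5 − 6.5·6 = -37.5000; (r_i+r_j)·cross = 7.5·-37.5000 = -281.2500
edge 1: (6.5,1.5)→(17,5)  cross = 6.5·5 − 17·1.5 = 7.0000; (r_i+r_j)·cross = 23.5·7.0000 = 164.5000
edge 2: (17,5)→(19,6)  cross = 17·6 − 19·5 = 7.0000; (r_i+r_j)·cross = 36·7.0000 = 252.0000
edge 3: (19,6)→(17,34.5)  cross = 19·34.5 − 17·6 = 553.5000; (r_i+r_j)·cross = 36·553.5000 = 19926.0000
edge 4: (17,34.5)→(11,39)  cross = 17·39 − 11·34.5 = 283.5000; (r_i+r_j)·cross = 28·283.5000 = 7938.0000
edge 5: (11,39)→(2.5,12)  cross = 11·12 − 2.5·39 = 34.5000; (r_i+r_j)·cross = 13.5·34.5000 = 465.7500
edge 6: (2.5,12)→(1,6)  cross = 2.5·6 − 1·12 = 3.0000; (r_i+r_j)·cross = 3.5·3.0000 = 10.5000
Σcross = 851.0000 → A = |Σcross|/2 = 425.5000 mm²
Σ(r_i+r_j)·cross = 28475.5000 → first moment M = |Σ|/6 = 4745.9167
R_c = M/A = 4745.9167/425.5000 = 11.1537 mm
θ = 285° = 4.974188 rad
V = θ·R_c·A = 4.974188·11.1537·425.5000 = 23607.083 mm³

Volume = 23607.083 mm³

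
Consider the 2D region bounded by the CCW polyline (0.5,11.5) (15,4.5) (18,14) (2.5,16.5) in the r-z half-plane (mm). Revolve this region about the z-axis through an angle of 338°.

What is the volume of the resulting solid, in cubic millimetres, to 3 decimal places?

Profile (r,z), 4 vertices: (0.5,11.5) (15,4.5) (18,14) (2.5,16.5)
edge 0: (0.5,11.5)→(15,4.5)  cross = 0.5·4.5 − 15·11.5 = -170.2500; (r_i+r_j)·cross = 15.5·-170.2500 = -2638.8750
edge 1: (15,4.5)→(18,14)  cross = 15·14 − 18·4.5 = 129.0000; (r_i+r_j)·cross = 33·129.0000 = 4257.0000
edge 2: (18,14)→(2.5,16.5)  cross = 18·16.5 − 2.5·14 = 262.0000; (r_i+r_j)·cross = 20.5·262.0000 = 5371.0000
edge 3: (2.5,16.5)→(0.5,11.5)  cross = 2.5·11.5 − 0.5·16.5 = 20.5000; (r_i+r_j)·cross = 3·20.5000 = 61.5000
Σcross = 241.2500 → A = |Σcross|/2 = 120.6250 mm²
Σ(r_i+r_j)·cross = 7050.6250 → first moment M = |Σ|/6 = 1175.1042
R_c = M/A = 1175.1042/120.6250 = 9.7418 mm
θ = 338° = 5.899213 rad
V = θ·R_c·A = 5.899213·9.7418·120.6250 = 6932.190 mm³

Volume = 6932.190 mm³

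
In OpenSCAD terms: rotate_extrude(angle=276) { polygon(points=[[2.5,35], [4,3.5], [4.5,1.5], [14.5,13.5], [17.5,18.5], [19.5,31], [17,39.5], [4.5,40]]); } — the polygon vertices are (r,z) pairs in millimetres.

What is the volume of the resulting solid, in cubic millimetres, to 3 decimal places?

Profile (r,z), 8 vertices: (2.5,35) (4,3.5) (4.5,1.5) (14.5,13.5) (17.5,18.5) (19.5,31) (17,39.5) (4.5,40)
edge 0: (2.5,35)→(4,3.5)  cross = 2.5·3.5 − 4·35 = -131.2500; (r_i+r_j)·cross = 6.5·-131.2500 = -853.1250
edge 1: (4,3.5)→(4.5,1.5)  cross = 4·1.5 − 4.5·3.5 = -9.7500; (r_i+r_j)·cross = 8.5·-9.7500 = -82.8750
edge 2: (4.5,1.5)→(14.5,13.5)  cross = 4.5·13.5 − 14.5·1.5 = 39.0000; (r_i+r_j)·cross = 19·39.0000 = 741.0000
edge 3: (14.5,13.5)→(17.5,18.5)  cross = 14.5·18.5 − 17.5·13.5 = 32.0000; (r_i+r_j)·cross = 32·32.0000 = 1024.0000
edge 4: (17.5,18.5)→(19.5,31)  cross = 17.5·31 − 19.5·18.5 = 181.7500; (r_i+r_j)·cross = 37·181.7500 = 6724.7500
edge 5: (19.5,31)→(17,39.5)  cross = 19.5·39.5 − 17·31 = 243.2500; (r_i+r_j)·cross = 36.5·243.2500 = 8878.6250
edge 6: (17,39.5)→(4.5,40)  cross = 17·40 − 4.5·39.5 = 502.2500; (r_i+r_j)·cross = 21.5·502.2500 = 10798.3750
edge 7: (4.5,40)→(2.5,35)  cross = 4.5·35 − 2.5·40 = 57.5000; (r_i+r_j)·cross = 7·57.5000 = 402.5000
Σcross = 914.7500 → A = |Σcross|/2 = 457.3750 mm²
Σ(r_i+r_j)·cross = 27633.2500 → first moment M = |Σ|/6 = 4605.5417
R_c = M/A = 4605.5417/457.3750 = 10.0695 mm
θ = 276° = 4.817109 rad
V = θ·R_c·A = 4.817109·10.0695·457.3750 = 22185.395 mm³

Volume = 22185.395 mm³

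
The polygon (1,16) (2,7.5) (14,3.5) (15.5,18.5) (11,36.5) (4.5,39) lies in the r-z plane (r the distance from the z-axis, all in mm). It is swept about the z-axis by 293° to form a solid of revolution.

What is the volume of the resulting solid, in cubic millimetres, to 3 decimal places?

Profile (r,z), 6 vertices: (1,16) (2,7.5) (14,3.5) (15.5,18.5) (11,36.5) (4.5,39)
edge 0: (1,16)→(2,7.5)  cross = 1·7.5 − 2·16 = -24.5000; (r_i+r_j)·cross = 3·-24.5000 = -73.5000
edge 1: (2,7.5)→(14,3.5)  cross = 2·3.5 − 14·7.5 = -98.0000; (r_i+r_j)·cross = 16·-98.0000 = -1568.0000
edge 2: (14,3.5)→(15.5,18.5)  cross = 14·18.5 − 15.5·3.5 = 204.7500; (r_i+r_j)·cross = 29.5·204.7500 = 6040.1250
edge 3: (15.5,18.5)→(11,36.5)  cross = 15.5·36.5 − 11·18.5 = 362.2500; (r_i+r_j)·cross = 26.5·362.2500 = 9599.6250
edge 4: (11,36.5)→(4.5,39)  cross = 11·39 − 4.5·36.5 = 264.7500; (r_i+r_j)·cross = 15.5·264.7500 = 4103.6250
edge 5: (4.5,39)→(1,16)  cross = 4.5·16 − 1·39 = 33.0000; (r_i+r_j)·cross = 5.5·33.0000 = 181.5000
Σcross = 742.2500 → A = |Σcross|/2 = 371.1250 mm²
Σ(r_i+r_j)·cross = 18283.3750 → first moment M = |Σ|/6 = 3047.2292
R_c = M/A = 3047.2292/371.1250 = 8.2108 mm
θ = 293° = 5.113815 rad
V = θ·R_c·A = 5.113815·8.2108·371.1250 = 15582.965 mm³

Volume = 15582.965 mm³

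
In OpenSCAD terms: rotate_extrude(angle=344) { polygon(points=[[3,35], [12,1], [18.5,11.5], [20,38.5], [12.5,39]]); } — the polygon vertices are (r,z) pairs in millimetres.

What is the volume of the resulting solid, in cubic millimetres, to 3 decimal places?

Profile (r,z), 5 vertices: (3,35) (12,1) (18.5,11.5) (20,38.5) (12.5,39)
edge 0: (3,35)→(12,1)  cross = 3·1 − 12·35 = -417.0000; (r_i+r_j)·cross = 15·-417.0000 = -6255.0000
edge 1: (12,1)→(18.5,11.5)  cross = 12·11.5 − 18.5·1 = 119.5000; (r_i+r_j)·cross = 30.5·119.5000 = 3644.7500
edge 2: (18.5,11.5)→(20,38.5)  cross = 18.5·38.5 − 20·11.5 = 482.2500; (r_i+r_j)·cross = 38.5·482.2500 = 18566.6250
edge 3: (20,38.5)→(12.5,39)  cross = 20·39 − 12.5·38.5 = 298.7500; (r_i+r_j)·cross = 32.5·298.7500 = 9709.3750
edge 4: (12.5,39)→(3,35)  cross = 12.5·35 − 3·39 = 320.5000; (r_i+r_j)·cross = 15.5·320.5000 = 4967.7500
Σcross = 804.0000 → A = |Σcross|/2 = 402.0000 mm²
Σ(r_i+r_j)·cross = 30633.5000 → first moment M = |Σ|/6 = 5105.5833
R_c = M/A = 5105.5833/402.0000 = 12.7005 mm
θ = 344° = 6.003933 rad
V = θ·R_c·A = 6.003933·12.7005·402.0000 = 30653.578 mm³

Volume = 30653.578 mm³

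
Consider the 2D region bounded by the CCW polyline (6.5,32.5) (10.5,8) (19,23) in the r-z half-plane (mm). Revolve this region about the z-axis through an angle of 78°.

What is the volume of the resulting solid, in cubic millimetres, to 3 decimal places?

Profile (r,z), 3 vertices: (6.5,32.5) (10.5,8) (19,23)
edge 0: (6.5,32.5)→(10.5,8)  cross = 6.5·8 − 10.5·32.5 = -289.2500; (r_i+r_j)·cross = 17·-289.2500 = -4917.2500
edge 1: (10.5,8)→(19,23)  cross = 10.5·23 − 19·8 = 89.5000; (r_i+r_j)·cross = 29.5·89.5000 = 2640.2500
edge 2: (19,23)→(6.5,32.5)  cross = 19·32.5 − 6.5·23 = 468.0000; (r_i+r_j)·cross = 25.5·468.0000 = 11934.0000
Σcross = 268.2500 → A = |Σcross|/2 = 134.1250 mm²
Σ(r_i+r_j)·cross = 9657.0000 → first moment M = |Σ|/6 = 1609.5000
R_c = M/A = 1609.5000/134.1250 = 12.0000 mm
θ = 78° = 1.361357 rad
V = θ·R_c·A = 1.361357·12.0000·134.1250 = 2191.104 mm³

Volume = 2191.104 mm³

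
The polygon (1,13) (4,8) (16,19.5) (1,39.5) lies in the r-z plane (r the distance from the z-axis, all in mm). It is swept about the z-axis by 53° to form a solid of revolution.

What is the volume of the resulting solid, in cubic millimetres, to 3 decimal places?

Profile (r,z), 4 vertices: (1,13) (4,8) (16,19.5) (1,39.5)
edge 0: (1,13)→(4,8)  cross = 1·8 − 4·13 = -44.0000; (r_i+r_j)·cross = 5·-44.0000 = -220.0000
edge 1: (4,8)→(16,19.5)  cross = 4·19.5 − 16·8 = -50.0000; (r_i+r_j)·cross = 20·-50.0000 = -1000.0000
edge 2: (16,19.5)→(1,39.5)  cross = 16·39.5 − 1·19.5 = 612.5000; (r_i+r_j)·cross = 17·612.5000 = 10412.5000
edge 3: (1,39.5)→(1,13)  cross = 1·13 − 1·39.5 = -26.5000; (r_i+r_j)·cross = 2·-26.5000 = -53.0000
Σcross = 492.0000 → A = |Σcross|/2 = 246.0000 mm²
Σ(r_i+r_j)·cross = 9139.5000 → first moment M = |Σ|/6 = 1523.2500
R_c = M/A = 1523.2500/246.0000 = 6.1921 mm
θ = 53° = 0.925025 rad
V = θ·R_c·A = 0.925025·6.1921·246.0000 = 1409.044 mm³

Volume = 1409.044 mm³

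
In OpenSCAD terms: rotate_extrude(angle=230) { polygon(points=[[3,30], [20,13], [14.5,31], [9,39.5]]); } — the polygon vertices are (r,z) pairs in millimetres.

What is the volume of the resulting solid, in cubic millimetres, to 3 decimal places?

Volume = 7162.020 mm³

Profile (r,z), 4 vertices: (3,30) (20,13) (14.5,31) (9,39.5)
edge 0: (3,30)→(20,13)  cross = 3·13 − 20·30 = -561.0000; (r_i+r_j)·cross = 23·-561.0000 = -12903.0000
edge 1: (20,13)→(14.5,31)  cross = 20·31 − 14.5·13 = 431.5000; (r_i+r_j)·cross = 34.5·431.5000 = 14886.7500
edge 2: (14.5,31)→(9,39.5)  cross = 14.5·39.5 − 9·31 = 293.7500; (r_i+r_j)·cross = 23.5·293.7500 = 6903.1250
edge 3: (9,39.5)→(3,30)  cross = 9·30 − 3·39.5 = 151.5000; (r_i+r_j)·cross = 12·151.5000 = 1818.0000
Σcross = 315.7500 → A = |Σcross|/2 = 157.8750 mm²
Σ(r_i+r_j)·cross = 10704.8750 → first moment M = |Σ|/6 = 1784.1458
R_c = M/A = 1784.1458/157.8750 = 11.3010 mm
θ = 230° = 4.014257 rad
V = θ·R_c·A = 4.014257·11.3010·157.8750 = 7162.020 mm³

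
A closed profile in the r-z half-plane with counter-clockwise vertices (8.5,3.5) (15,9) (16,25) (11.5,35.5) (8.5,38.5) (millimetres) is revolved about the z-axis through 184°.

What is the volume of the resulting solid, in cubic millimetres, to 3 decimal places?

Volume = 7065.762 mm³

Profile (r,z), 5 vertices: (8.5,3.5) (15,9) (16,25) (11.5,35.5) (8.5,38.5)
edge 0: (8.5,3.5)→(15,9)  cross = 8.5·9 − 15·3.5 = 24.0000; (r_i+r_j)·cross = 23.5·24.0000 = 564.0000
edge 1: (15,9)→(16,25)  cross = 15·25 − 16·9 = 231.0000; (r_i+r_j)·cross = 31·231.0000 = 7161.0000
edge 2: (16,25)→(11.5,35.5)  cross = 16·35.5 − 11.5·25 = 280.5000; (r_i+r_j)·cross = 27.5·280.5000 = 7713.7500
edge 3: (11.5,35.5)→(8.5,38.5)  cross = 11.5·38.5 − 8.5·35.5 = 141.0000; (r_i+r_j)·cross = 20·141.0000 = 2820.0000
edge 4: (8.5,38.5)→(8.5,3.5)  cross = 8.5·3.5 − 8.5·38.5 = -297.5000; (r_i+r_j)·cross = 17·-297.5000 = -5057.5000
Σcross = 379.0000 → A = |Σcross|/2 = 189.5000 mm²
Σ(r_i+r_j)·cross = 13201.2500 → first moment M = |Σ|/6 = 2200.2083
R_c = M/A = 2200.2083/189.5000 = 11.6106 mm
θ = 184° = 3.211406 rad
V = θ·R_c·A = 3.211406·11.6106·189.5000 = 7065.762 mm³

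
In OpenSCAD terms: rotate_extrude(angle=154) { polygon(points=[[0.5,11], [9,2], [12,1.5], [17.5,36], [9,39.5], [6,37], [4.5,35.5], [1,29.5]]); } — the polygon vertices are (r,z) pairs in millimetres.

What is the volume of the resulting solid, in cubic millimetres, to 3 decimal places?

Profile (r,z), 8 vertices: (0.5,11) (9,2) (12,1.5) (17.5,36) (9,39.5) (6,37) (4.5,35.5) (1,29.5)
edge 0: (0.5,11)→(9,2)  cross = 0.5·2 − 9·11 = -98.0000; (r_i+r_j)·cross = 9.5·-98.0000 = -931.0000
edge 1: (9,2)→(12,1.5)  cross = 9·1.5 − 12·2 = -10.5000; (r_i+r_j)·cross = 21·-10.5000 = -220.5000
edge 2: (12,1.5)→(17.5,36)  cross = 12·36 − 17.5·1.5 = 405.7500; (r_i+r_j)·cross = 29.5·405.7500 = 11969.6250
edge 3: (17.5,36)→(9,39.5)  cross = 17.5·39.5 − 9·36 = 367.2500; (r_i+r_j)·cross = 26.5·367.2500 = 9732.1250
edge 4: (9,39.5)→(6,37)  cross = 9·37 − 6·39.5 = 96.0000; (r_i+r_j)·cross = 15·96.0000 = 1440.0000
edge 5: (6,37)→(4.5,35.5)  cross = 6·35.5 − 4.5·37 = 46.5000; (r_i+r_j)·cross = 10.5·46.5000 = 488.2500
edge 6: (4.5,35.5)→(1,29.5)  cross = 4.5·29.5 − 1·35.5 = 97.2500; (r_i+r_j)·cross = 5.5·97.2500 = 534.8750
edge 7: (1,29.5)→(0.5,11)  cross = 1·11 − 0.5·29.5 = -3.7500; (r_i+r_j)·cross = 1.5·-3.7500 = -5.6250
Σcross = 900.5000 → A = |Σcross|/2 = 450.2500 mm²
Σ(r_i+r_j)·cross = 23007.7500 → first moment M = |Σ|/6 = 3834.6250
R_c = M/A = 3834.6250/450.2500 = 8.5167 mm
θ = 154° = 2.687807 rad
V = θ·R_c·A = 2.687807·8.5167·450.2500 = 10306.732 mm³

Volume = 10306.732 mm³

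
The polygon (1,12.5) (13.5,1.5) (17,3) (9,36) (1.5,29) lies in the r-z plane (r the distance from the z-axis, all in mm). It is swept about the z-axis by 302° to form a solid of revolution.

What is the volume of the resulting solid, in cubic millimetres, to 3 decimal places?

Volume = 13520.064 mm³

Profile (r,z), 5 vertices: (1,12.5) (13.5,1.5) (17,3) (9,36) (1.5,29)
edge 0: (1,12.5)→(13.5,1.5)  cross = 1·1.5 − 13.5·12.5 = -167.2500; (r_i+r_j)·cross = 14.5·-167.2500 = -2425.1250
edge 1: (13.5,1.5)→(17,3)  cross = 13.5·3 − 17·1.5 = 15.0000; (r_i+r_j)·cross = 30.5·15.0000 = 457.5000
edge 2: (17,3)→(9,36)  cross = 17·36 − 9·3 = 585.0000; (r_i+r_j)·cross = 26·585.0000 = 15210.0000
edge 3: (9,36)→(1.5,29)  cross = 9·29 − 1.5·36 = 207.0000; (r_i+r_j)·cross = 10.5·207.0000 = 2173.5000
edge 4: (1.5,29)→(1,12.5)  cross = 1.5·12.5 − 1·29 = -10.2500; (r_i+r_j)·cross = 2.5·-10.2500 = -25.6250
Σcross = 629.5000 → A = |Σcross|/2 = 314.7500 mm²
Σ(r_i+r_j)·cross = 15390.2500 → first moment M = |Σ|/6 = 2565.0417
R_c = M/A = 2565.0417/314.7500 = 8.1495 mm
θ = 302° = 5.270894 rad
V = θ·R_c·A = 5.270894·8.1495·314.7500 = 13520.064 mm³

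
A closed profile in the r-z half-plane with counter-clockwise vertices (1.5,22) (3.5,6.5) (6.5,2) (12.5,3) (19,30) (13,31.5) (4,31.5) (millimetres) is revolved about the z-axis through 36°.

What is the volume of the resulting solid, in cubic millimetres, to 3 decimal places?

Profile (r,z), 7 vertices: (1.5,22) (3.5,6.5) (6.5,2) (12.5,3) (19,30) (13,31.5) (4,31.5)
edge 0: (1.5,22)→(3.5,6.5)  cross = 1.5·6.5 − 3.5·22 = -67.2500; (r_i+r_j)·cross = 5·-67.2500 = -336.2500
edge 1: (3.5,6.5)→(6.5,2)  cross = 3.5·2 − 6.5·6.5 = -35.2500; (r_i+r_j)·cross = 10·-35.2500 = -352.5000
edge 2: (6.5,2)→(12.5,3)  cross = 6.5·3 − 12.5·2 = -5.5000; (r_i+r_j)·cross = 19·-5.5000 = -104.5000
edge 3: (12.5,3)→(19,30)  cross = 12.5·30 − 19·3 = 318.0000; (r_i+r_j)·cross = 31.5·318.0000 = 10017.0000
edge 4: (19,30)→(13,31.5)  cross = 19·31.5 − 13·30 = 208.5000; (r_i+r_j)·cross = 32·208.5000 = 6672.0000
edge 5: (13,31.5)→(4,31.5)  cross = 13·31.5 − 4·31.5 = 283.5000; (r_i+r_j)·cross = 17·283.5000 = 4819.5000
edge 6: (4,31.5)→(1.5,22)  cross = 4·22 − 1.5·31.5 = 40.7500; (r_i+r_j)·cross = 5.5·40.7500 = 224.1250
Σcross = 742.7500 → A = |Σcross|/2 = 371.3750 mm²
Σ(r_i+r_j)·cross = 20939.3750 → first moment M = |Σ|/6 = 3489.8958
R_c = M/A = 3489.8958/371.3750 = 9.3972 mm
θ = 36° = 0.628319 rad
V = θ·R_c·A = 0.628319·9.3972·371.3750 = 2192.766 mm³

Volume = 2192.766 mm³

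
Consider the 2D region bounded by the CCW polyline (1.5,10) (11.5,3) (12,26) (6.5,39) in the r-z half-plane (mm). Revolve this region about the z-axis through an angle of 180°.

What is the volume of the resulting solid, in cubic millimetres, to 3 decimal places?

Profile (r,z), 4 vertices: (1.5,10) (11.5,3) (12,26) (6.5,39)
edge 0: (1.5,10)→(11.5,3)  cross = 1.5·3 − 11.5·10 = -110.5000; (r_i+r_j)·cross = 13·-110.5000 = -1436.5000
edge 1: (11.5,3)→(12,26)  cross = 11.5·26 − 12·3 = 263.0000; (r_i+r_j)·cross = 23.5·263.0000 = 6180.5000
edge 2: (12,26)→(6.5,39)  cross = 12·39 − 6.5·26 = 299.0000; (r_i+r_j)·cross = 18.5·299.0000 = 5531.5000
edge 3: (6.5,39)→(1.5,10)  cross = 6.5·10 − 1.5·39 = 6.5000; (r_i+r_j)·cross = 8·6.5000 = 52.0000
Σcross = 458.0000 → A = |Σcross|/2 = 229.0000 mm²
Σ(r_i+r_j)·cross = 10327.5000 → first moment M = |Σ|/6 = 1721.2500
R_c = M/A = 1721.2500/229.0000 = 7.5164 mm
θ = 180° = 3.141593 rad
V = θ·R_c·A = 3.141593·7.5164·229.0000 = 5407.466 mm³

Volume = 5407.466 mm³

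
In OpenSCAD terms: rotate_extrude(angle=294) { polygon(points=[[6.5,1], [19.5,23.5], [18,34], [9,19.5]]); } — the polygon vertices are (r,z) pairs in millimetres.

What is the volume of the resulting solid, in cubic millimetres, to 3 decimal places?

Profile (r,z), 4 vertices: (6.5,1) (19.5,23.5) (18,34) (9,19.5)
edge 0: (6.5,1)→(19.5,23.5)  cross = 6.5·23.5 − 19.5·1 = 133.2500; (r_i+r_j)·cross = 26·133.2500 = 3464.5000
edge 1: (19.5,23.5)→(18,34)  cross = 19.5·34 − 18·23.5 = 240.0000; (r_i+r_j)·cross = 37.5·240.0000 = 9000.0000
edge 2: (18,34)→(9,19.5)  cross = 18·19.5 − 9·34 = 45.0000; (r_i+r_j)·cross = 27·45.0000 = 1215.0000
edge 3: (9,19.5)→(6.5,1)  cross = 9·1 − 6.5·19.5 = -117.7500; (r_i+r_j)·cross = 15.5·-117.7500 = -1825.1250
Σcross = 300.5000 → A = |Σcross|/2 = 150.2500 mm²
Σ(r_i+r_j)·cross = 11854.3750 → first moment M = |Σ|/6 = 1975.7292
R_c = M/A = 1975.7292/150.2500 = 13.1496 mm
θ = 294° = 5.131268 rad
V = θ·R_c·A = 5.131268·13.1496·150.2500 = 10137.996 mm³

Volume = 10137.996 mm³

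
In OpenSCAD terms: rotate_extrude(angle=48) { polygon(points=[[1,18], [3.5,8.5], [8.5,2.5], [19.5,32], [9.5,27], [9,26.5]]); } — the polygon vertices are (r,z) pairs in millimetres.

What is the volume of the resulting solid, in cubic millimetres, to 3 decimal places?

Profile (r,z), 6 vertices: (1,18) (3.5,8.5) (8.5,2.5) (19.5,32) (9.5,27) (9,26.5)
edge 0: (1,18)→(3.5,8.5)  cross = 1·8.5 − 3.5·18 = -54.5000; (r_i+r_j)·cross = 4.5·-54.5000 = -245.2500
edge 1: (3.5,8.5)→(8.5,2.5)  cross = 3.5·2.5 − 8.5·8.5 = -63.5000; (r_i+r_j)·cross = 12·-63.5000 = -762.0000
edge 2: (8.5,2.5)→(19.5,32)  cross = 8.5·32 − 19.5·2.5 = 223.2500; (r_i+r_j)·cross = 28·223.2500 = 6251.0000
edge 3: (19.5,32)→(9.5,27)  cross = 19.5·27 − 9.5·32 = 222.5000; (r_i+r_j)·cross = 29·222.5000 = 6452.5000
edge 4: (9.5,27)→(9,26.5)  cross = 9.5·26.5 − 9·27 = 8.7500; (r_i+r_j)·cross = 18.5·8.7500 = 161.8750
edge 5: (9,26.5)→(1,18)  cross = 9·18 − 1·26.5 = 135.5000; (r_i+r_j)·cross = 10·135.5000 = 1355.0000
Σcross = 472.0000 → A = |Σcross|/2 = 236.0000 mm²
Σ(r_i+r_j)·cross = 13213.1250 → first moment M = |Σ|/6 = 2202.1875
R_c = M/A = 2202.1875/236.0000 = 9.3313 mm
θ = 48° = 0.837758 rad
V = θ·R_c·A = 0.837758·9.3313·236.0000 = 1844.900 mm³

Volume = 1844.900 mm³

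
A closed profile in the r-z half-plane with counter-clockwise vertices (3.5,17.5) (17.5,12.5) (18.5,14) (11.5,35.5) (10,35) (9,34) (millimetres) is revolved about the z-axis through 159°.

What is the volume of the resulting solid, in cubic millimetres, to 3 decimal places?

Volume = 5472.676 mm³

Profile (r,z), 6 vertices: (3.5,17.5) (17.5,12.5) (18.5,14) (11.5,35.5) (10,35) (9,34)
edge 0: (3.5,17.5)→(17.5,12.5)  cross = 3.5·12.5 − 17.5·17.5 = -262.5000; (r_i+r_j)·cross = 21·-262.5000 = -5512.5000
edge 1: (17.5,12.5)→(18.5,14)  cross = 17.5·14 − 18.5·12.5 = 13.7500; (r_i+r_j)·cross = 36·13.7500 = 495.0000
edge 2: (18.5,14)→(11.5,35.5)  cross = 18.5·35.5 − 11.5·14 = 495.7500; (r_i+r_j)·cross = 30·495.7500 = 14872.5000
edge 3: (11.5,35.5)→(10,35)  cross = 11.5·35 − 10·35.5 = 47.5000; (r_i+r_j)·cross = 21.5·47.5000 = 1021.2500
edge 4: (10,35)→(9,34)  cross = 10·34 − 9·35 = 25.0000; (r_i+r_j)·cross = 19·25.0000 = 475.0000
edge 5: (9,34)→(3.5,17.5)  cross = 9·17.5 − 3.5·34 = 38.5000; (r_i+r_j)·cross = 12.5·38.5000 = 481.2500
Σcross = 358.0000 → A = |Σcross|/2 = 179.0000 mm²
Σ(r_i+r_j)·cross = 11832.5000 → first moment M = |Σ|/6 = 1972.0833
R_c = M/A = 1972.0833/179.0000 = 11.0172 mm
θ = 159° = 2.775074 rad
V = θ·R_c·A = 2.775074·11.0172·179.0000 = 5472.676 mm³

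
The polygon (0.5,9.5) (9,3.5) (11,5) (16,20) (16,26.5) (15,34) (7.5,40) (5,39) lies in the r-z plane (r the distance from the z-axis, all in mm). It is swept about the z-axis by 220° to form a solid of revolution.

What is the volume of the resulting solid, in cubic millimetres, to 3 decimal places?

Volume = 12835.319 mm³

Profile (r,z), 8 vertices: (0.5,9.5) (9,3.5) (11,5) (16,20) (16,26.5) (15,34) (7.5,40) (5,39)
edge 0: (0.5,9.5)→(9,3.5)  cross = 0.5·3.5 − 9·9.5 = -83.7500; (r_i+r_j)·cross = 9.5·-83.7500 = -795.6250
edge 1: (9,3.5)→(11,5)  cross = 9·5 − 11·3.5 = 6.5000; (r_i+r_j)·cross = 20·6.5000 = 130.0000
edge 2: (11,5)→(16,20)  cross = 11·20 − 16·5 = 140.0000; (r_i+r_j)·cross = 27·140.0000 = 3780.0000
edge 3: (16,20)→(16,26.5)  cross = 16·26.5 − 16·20 = 104.0000; (r_i+r_j)·cross = 32·104.0000 = 3328.0000
edge 4: (16,26.5)→(15,34)  cross = 16·34 − 15·26.5 = 146.5000; (r_i+r_j)·cross = 31·146.5000 = 4541.5000
edge 5: (15,34)→(7.5,40)  cross = 15·40 − 7.5·34 = 345.0000; (r_i+r_j)·cross = 22.5·345.0000 = 7762.5000
edge 6: (7.5,40)→(5,39)  cross = 7.5·39 − 5·40 = 92.5000; (r_i+r_j)·cross = 12.5·92.5000 = 1156.2500
edge 7: (5,39)→(0.5,9.5)  cross = 5·9.5 − 0.5·39 = 28.0000; (r_i+r_j)·cross = 5.5·28.0000 = 154.0000
Σcross = 778.7500 → A = |Σcross|/2 = 389.3750 mm²
Σ(r_i+r_j)·cross = 20056.6250 → first moment M = |Σ|/6 = 3342.7708
R_c = M/A = 3342.7708/389.3750 = 8.5850 mm
θ = 220° = 3.839724 rad
V = θ·R_c·A = 3.839724·8.5850·389.3750 = 12835.319 mm³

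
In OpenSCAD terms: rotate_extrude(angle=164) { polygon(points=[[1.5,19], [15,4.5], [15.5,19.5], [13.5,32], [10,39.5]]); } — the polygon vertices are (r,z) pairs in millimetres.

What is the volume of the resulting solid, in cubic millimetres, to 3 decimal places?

Volume = 7378.874 mm³

Profile (r,z), 5 vertices: (1.5,19) (15,4.5) (15.5,19.5) (13.5,32) (10,39.5)
edge 0: (1.5,19)→(15,4.5)  cross = 1.5·4.5 − 15·19 = -278.2500; (r_i+r_j)·cross = 16.5·-278.2500 = -4591.1250
edge 1: (15,4.5)→(15.5,19.5)  cross = 15·19.5 − 15.5·4.5 = 222.7500; (r_i+r_j)·cross = 30.5·222.7500 = 6793.8750
edge 2: (15.5,19.5)→(13.5,32)  cross = 15.5·32 − 13.5·19.5 = 232.7500; (r_i+r_j)·cross = 29·232.7500 = 6749.7500
edge 3: (13.5,32)→(10,39.5)  cross = 13.5·39.5 − 10·32 = 213.2500; (r_i+r_j)·cross = 23.5·213.2500 = 5011.3750
edge 4: (10,39.5)→(1.5,19)  cross = 10·19 − 1.5·39.5 = 130.7500; (r_i+r_j)·cross = 11.5·130.7500 = 1503.6250
Σcross = 521.2500 → A = |Σcross|/2 = 260.6250 mm²
Σ(r_i+r_j)·cross = 15467.5000 → first moment M = |Σ|/6 = 2577.9167
R_c = M/A = 2577.9167/260.6250 = 9.8913 mm
θ = 164° = 2.862340 rad
V = θ·R_c·A = 2.862340·9.8913·260.6250 = 7378.874 mm³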